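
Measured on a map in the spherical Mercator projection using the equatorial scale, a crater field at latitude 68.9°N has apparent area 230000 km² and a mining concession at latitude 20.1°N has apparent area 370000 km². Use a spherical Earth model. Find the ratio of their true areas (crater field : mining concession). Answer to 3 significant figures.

Since Mercator area scale is 1/cos²φ, the true area equals the apparent area multiplied by cos²φ.
True area of crater field: 230000 × cos²(68.9°) = 230000 × 0.1296 = 29810 km².
True area of mining concession: 370000 × cos²(20.1°) = 370000 × 0.8819 = 326300 km².
Ratio = 29810 / 326300 ≈ 0.0913.

0.0913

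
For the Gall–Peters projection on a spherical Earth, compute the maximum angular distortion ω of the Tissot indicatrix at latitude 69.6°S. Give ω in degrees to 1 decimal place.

The Gall–Peters projection is cylindrical equal-area with φ₀ = 45°. For cylindrical equal-area with standard parallel φ₀, h = cos φ / cos φ₀ and k = cos φ₀ / cos φ, so h·k = 1.
At 69.6°: h = 0.4930, k = 2.029; principal scales a = 2.029, b = 0.4930.
sin(ω/2) = (a − b)/(a + b) = 1.536/2.522 = 0.6090, so ω = 2 arcsin(0.6090) ≈ 75.0°.

75.0°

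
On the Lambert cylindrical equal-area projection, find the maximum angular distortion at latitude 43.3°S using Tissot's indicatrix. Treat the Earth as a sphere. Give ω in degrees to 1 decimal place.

35.8°

The Lambert cylindrical equal-area projection is the cylindrical equal-area projection with its standard parallel at the equator (φ₀ = 0). A cylindrical equal-area projection with standard parallel φ₀ has meridian scale h = cos φ / cos φ₀ and parallel scale k = cos φ₀ / cos φ (so areas are preserved, h·k = 1).
At 43.3°: h = 0.7278, k = 1.374; principal scales a = 1.374, b = 0.7278.
sin(ω/2) = (a − b)/(a + b) = 0.6463/2.102 = 0.3075, so ω = 2 arcsin(0.3075) ≈ 35.8°.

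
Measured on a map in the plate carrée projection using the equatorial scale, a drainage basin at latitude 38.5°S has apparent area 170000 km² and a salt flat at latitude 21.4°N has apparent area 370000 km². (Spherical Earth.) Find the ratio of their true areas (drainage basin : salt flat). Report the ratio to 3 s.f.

Plate carrée has h = 1 and k = sec φ, giving areal scale sec φ; true area = (apparent area) · cos φ.
True area of drainage basin: 170000 × cos(38.5°) = 170000 × 0.7826 = 133000 km².
True area of salt flat: 370000 × cos(21.4°) = 370000 × 0.9311 = 344500 km².
Ratio = 133000 / 344500 ≈ 0.386.

0.386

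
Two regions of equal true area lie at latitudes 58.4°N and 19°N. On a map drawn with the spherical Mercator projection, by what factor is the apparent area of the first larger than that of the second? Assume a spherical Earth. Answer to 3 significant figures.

3.26

Mercator is conformal with k = sec φ, so areal scale = k² = sec²φ.
At 58.4°: sec²(58.4°) = 1/0.5240² = 3.642.
At 19°: sec²(19°) = 1/0.9455² = 1.119.
Ratio = 3.642/1.119 = cos²(19°)/cos²(58.4°) ≈ 3.26.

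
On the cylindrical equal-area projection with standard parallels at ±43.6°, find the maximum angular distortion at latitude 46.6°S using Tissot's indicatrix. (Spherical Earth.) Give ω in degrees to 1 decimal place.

6.0°

Cylindrical equal-area (φ₀ = 43.6°): h = cos φ / cos 43.6° along meridians, k = cos 43.6° / cos φ along parallels; h·k = 1.
At 46.6°: h = 0.9488, k = 1.054; principal scales a = 1.054, b = 0.9488.
sin(ω/2) = (a − b)/(a + b) = 0.1052/2.003 = 0.05252, so ω = 2 arcsin(0.05252) ≈ 6.0°.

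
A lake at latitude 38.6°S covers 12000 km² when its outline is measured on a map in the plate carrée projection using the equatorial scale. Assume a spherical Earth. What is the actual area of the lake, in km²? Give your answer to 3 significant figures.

For the equirectangular projection with φ₀ = 0 (plate carrée), h = 1 along meridians and k = sec φ along parallels.
Areal scale = h·k = 1 × sec φ; at 38.6°, h = 1.000, k = 1.280, so h·k = 1.280.
True area = apparent / (areal scale) = 12000 / 1.280 ≈ 9380 km².

9380 km²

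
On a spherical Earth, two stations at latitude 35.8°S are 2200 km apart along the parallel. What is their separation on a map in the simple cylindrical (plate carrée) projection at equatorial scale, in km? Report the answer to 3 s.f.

2710 km

For the equirectangular projection with φ₀ = 0 (plate carrée), h = 1 along meridians and k = sec φ along parallels.
Along the parallel, k = sec 35.8° = 1/0.8111 = 1.233.
Map distance = 2200 × 1.233 ≈ 2710 km.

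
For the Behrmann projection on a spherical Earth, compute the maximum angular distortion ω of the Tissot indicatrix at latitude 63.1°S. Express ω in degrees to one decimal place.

The Behrmann projection is cylindrical equal-area with φ₀ = 30°. A cylindrical equal-area projection with standard parallel φ₀ has meridian scale h = cos φ / cos φ₀ and parallel scale k = cos φ₀ / cos φ (so areas are preserved, h·k = 1).
At 63.1°: h = 0.5224, k = 1.914; principal scales a = 1.914, b = 0.5224.
sin(ω/2) = (a − b)/(a + b) = 1.392/2.437 = 0.5712, so ω = 2 arcsin(0.5712) ≈ 69.7°.

69.7°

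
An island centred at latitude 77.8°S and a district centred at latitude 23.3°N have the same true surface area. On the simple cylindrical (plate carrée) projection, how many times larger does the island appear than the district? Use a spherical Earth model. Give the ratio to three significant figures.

Plate carrée maps x = Rλ, y = Rφ. The meridian scale is h = 1 and the parallel scale is k = 1/cos φ = sec φ.
Areal scale at 77.8°: h·k = 1.000 × 4.732 = 4.732.
Areal scale at 23.3°: h·k = 1.000 × 1.089 = 1.089.
Ratio = 4.732/1.089 ≈ 4.35.

4.35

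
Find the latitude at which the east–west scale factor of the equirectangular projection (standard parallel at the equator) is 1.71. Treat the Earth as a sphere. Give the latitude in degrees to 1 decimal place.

Plate carrée: h = 1, k = sec φ along parallels.
sec φ = 1.71  ⇒  cos φ = 0.5848  ⇒  φ ≈ 54.2°.

54.2°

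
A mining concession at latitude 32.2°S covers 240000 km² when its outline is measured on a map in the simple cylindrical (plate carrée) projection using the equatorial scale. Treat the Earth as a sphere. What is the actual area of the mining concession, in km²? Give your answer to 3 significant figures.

For the equirectangular projection with φ₀ = 0 (plate carrée), h = 1 along meridians and k = sec φ along parallels.
Areal scale = h·k = 1 × sec φ; at 32.2°, h = 1.000, k = 1.182, so h·k = 1.182.
True area = apparent / (areal scale) = 240000 / 1.182 ≈ 203000 km².

203000 km²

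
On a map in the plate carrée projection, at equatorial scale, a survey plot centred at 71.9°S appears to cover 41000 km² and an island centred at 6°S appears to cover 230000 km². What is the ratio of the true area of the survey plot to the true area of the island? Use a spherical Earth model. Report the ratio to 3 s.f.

Plate carrée has h = 1 and k = sec φ, giving areal scale sec φ; true area = (apparent area) · cos φ.
True area of survey plot: 41000 × cos(71.9°) = 41000 × 0.3107 = 12740 km².
True area of island: 230000 × cos(6°) = 230000 × 0.9945 = 228700 km².
Ratio = 12740 / 228700 ≈ 0.0557.

0.0557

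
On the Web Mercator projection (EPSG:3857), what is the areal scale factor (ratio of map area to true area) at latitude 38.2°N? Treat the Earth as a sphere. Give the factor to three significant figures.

Mercator is conformal, so the point scale is isotropic: h = k = sec φ = 1/cos φ.
Areal scale = k² = sec²φ = 1/cos²(38.2°) = 1/0.7859² = 1.619.

1.62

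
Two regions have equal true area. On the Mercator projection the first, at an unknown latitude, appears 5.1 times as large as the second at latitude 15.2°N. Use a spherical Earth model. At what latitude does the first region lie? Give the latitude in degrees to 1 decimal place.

On Mercator, (apparent₁)/(apparent₂) = sec²φ₁ / sec²φ₂ when true areas are equal.
cos²φ₂ / cos²φ₁ = 5.1  ⇒  cos φ₁ = cos 15.2° / √5.1 = 0.9650/2.258 = 0.4273.
φ₁ = arccos(0.4273) ≈ 64.7°.

64.7°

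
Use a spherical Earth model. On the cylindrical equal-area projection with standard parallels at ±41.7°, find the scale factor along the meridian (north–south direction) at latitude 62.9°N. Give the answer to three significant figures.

0.610

A cylindrical equal-area projection with standard parallel φ₀ has meridian scale h = cos φ / cos φ₀ and parallel scale k = cos φ₀ / cos φ (so areas are preserved, h·k = 1).
h = cos 62.9° / cos 41.7° = 0.4555/0.7466 = 0.6101.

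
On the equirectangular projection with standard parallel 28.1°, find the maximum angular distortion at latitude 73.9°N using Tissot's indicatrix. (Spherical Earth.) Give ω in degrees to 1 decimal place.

62.9°

The equidistant cylindrical projection with φ₀ = 28.1° has h = 1 (meridians true) and k = cos φ₀ / cos φ along parallels.
At 73.9°: h = 1.000, k = 3.181; principal scales a = 3.181, b = 1.000.
sin(ω/2) = (a − b)/(a + b) = 2.181/4.181 = 0.5216, so ω = 2 arcsin(0.5216) ≈ 62.9°.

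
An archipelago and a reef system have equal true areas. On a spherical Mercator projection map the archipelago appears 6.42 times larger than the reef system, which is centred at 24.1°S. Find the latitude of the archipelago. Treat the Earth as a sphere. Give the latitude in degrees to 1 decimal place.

For equal true areas on Mercator, apparent areas scale as sec²φ, so the ratio is cos²φ₂ / cos²φ₁.
cos²φ₂ / cos²φ₁ = 6.42  ⇒  cos φ₁ = cos 24.1° / √6.42 = 0.9128/2.534 = 0.3603.
φ₁ = arccos(0.3603) ≈ 68.9°.

68.9°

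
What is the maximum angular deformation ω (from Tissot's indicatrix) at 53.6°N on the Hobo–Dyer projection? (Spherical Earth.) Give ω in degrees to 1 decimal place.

32.8°

Hobo–Dyer is a cylindrical equal-area projection with standard parallels at ±37.5°. A cylindrical equal-area projection with standard parallel φ₀ has meridian scale h = cos φ / cos φ₀ and parallel scale k = cos φ₀ / cos φ (so areas are preserved, h·k = 1).
At 53.6°: h = 0.7480, k = 1.337; principal scales a = 1.337, b = 0.7480.
sin(ω/2) = (a − b)/(a + b) = 0.5889/2.085 = 0.2825, so ω = 2 arcsin(0.2825) ≈ 32.8°.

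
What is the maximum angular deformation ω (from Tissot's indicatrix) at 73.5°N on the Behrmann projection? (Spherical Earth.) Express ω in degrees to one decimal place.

107.4°

Behrmann is a cylindrical equal-area projection with standard parallels at ±30°. Cylindrical equal-area (φ₀ = 30°): h = cos φ / cos 30° along meridians, k = cos 30° / cos φ along parallels; h·k = 1.
At 73.5°: h = 0.3280, k = 3.049; principal scales a = 3.049, b = 0.3280.
sin(ω/2) = (a − b)/(a + b) = 2.721/3.377 = 0.8058, so ω = 2 arcsin(0.8058) ≈ 107.4°.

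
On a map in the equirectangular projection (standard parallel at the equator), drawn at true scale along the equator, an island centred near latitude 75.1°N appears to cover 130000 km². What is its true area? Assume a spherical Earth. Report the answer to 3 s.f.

In the plate carrée (x = Rλ, y = Rφ), meridians are true-scale (h = 1) and parallels are stretched by k = sec φ.
Areal scale = h·k = 1 × sec φ; at 75.1°, h = 1.000, k = 3.889, so h·k = 3.889.
True area = apparent / (areal scale) = 130000 / 3.889 ≈ 33400 km².

33400 km²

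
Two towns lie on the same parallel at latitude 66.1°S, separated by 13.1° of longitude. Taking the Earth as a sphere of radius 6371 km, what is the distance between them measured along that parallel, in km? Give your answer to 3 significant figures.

Arc length along a parallel = R cos φ · Δλ (with Δλ in radians).
= 6371 × cos 66.1° × (13.1° × π/180) = 6371 × 0.4051 × 0.2286 ≈ 590 km.

590 km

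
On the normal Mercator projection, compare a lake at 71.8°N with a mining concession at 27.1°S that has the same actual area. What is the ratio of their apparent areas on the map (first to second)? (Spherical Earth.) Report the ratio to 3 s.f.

On Mercator, area is exaggerated by sec²φ = 1/cos²φ.
At 71.8°: sec²(71.8°) = 1/0.3123² = 10.25.
At 27.1°: sec²(27.1°) = 1/0.8902² = 1.262.
Ratio = 10.25/1.262 = cos²(27.1°)/cos²(71.8°) ≈ 8.12.

8.12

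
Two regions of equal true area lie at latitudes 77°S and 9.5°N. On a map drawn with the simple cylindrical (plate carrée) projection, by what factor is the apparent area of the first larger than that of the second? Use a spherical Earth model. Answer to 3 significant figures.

In the plate carrée (x = Rλ, y = Rφ), meridians are true-scale (h = 1) and parallels are stretched by k = sec φ.
Areal scale at 77°: h·k = 1.000 × 4.445 = 4.445.
Areal scale at 9.5°: h·k = 1.000 × 1.014 = 1.014.
Ratio = 4.445/1.014 ≈ 4.38.

4.38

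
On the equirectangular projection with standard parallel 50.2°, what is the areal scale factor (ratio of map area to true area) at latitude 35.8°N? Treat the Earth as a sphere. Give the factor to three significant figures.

0.789

With standard parallel φ₀ = 50.2°, the equirectangular projection gives x = Rλ cos φ₀, y = Rφ, so h = 1 and k = cos 50.2° / cos φ.
Areal scale = h·k = 1 × cos φ₀ / cos φ; at 35.8°, h = 1.000, k = 0.7892, so h·k = 0.7892.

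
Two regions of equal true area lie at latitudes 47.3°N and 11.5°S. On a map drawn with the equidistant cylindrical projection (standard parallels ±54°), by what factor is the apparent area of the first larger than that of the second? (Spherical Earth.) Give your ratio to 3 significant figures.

In the equirectangular projection with standard parallel φ₀ = 54° (x = Rλ cos φ₀, y = Rφ), meridians are true-scale (h = 1) and the parallel scale is k = cos φ₀ / cos φ.
Areal scale at 47.3°: h·k = 1.000 × 0.8667 = 0.8667.
Areal scale at 11.5°: h·k = 1.000 × 0.5998 = 0.5998.
Ratio = 0.8667/0.5998 ≈ 1.44.

1.44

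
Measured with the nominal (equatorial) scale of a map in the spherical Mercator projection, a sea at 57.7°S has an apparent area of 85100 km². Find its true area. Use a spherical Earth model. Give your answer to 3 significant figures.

24300 km²

Mercator is conformal, so the point scale is isotropic: h = k = sec φ = 1/cos φ.
Areal scale = k² = sec²φ = 1/cos²(57.7°) = 1/0.5344² = 3.502.
True area = apparent / (areal scale) = 85100 / 3.502 ≈ 24300 km².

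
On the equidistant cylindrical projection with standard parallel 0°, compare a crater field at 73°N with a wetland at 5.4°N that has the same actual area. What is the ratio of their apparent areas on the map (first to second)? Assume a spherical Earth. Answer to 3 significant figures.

In the plate carrée (x = Rλ, y = Rφ), meridians are true-scale (h = 1) and parallels are stretched by k = sec φ.
Areal scale at 73°: h·k = 1.000 × 3.420 = 3.420.
Areal scale at 5.4°: h·k = 1.000 × 1.004 = 1.004.
Ratio = 3.420/1.004 ≈ 3.41.

3.41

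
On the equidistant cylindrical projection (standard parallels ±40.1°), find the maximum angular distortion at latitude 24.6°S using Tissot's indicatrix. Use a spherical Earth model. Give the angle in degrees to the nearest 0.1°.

9.9°

In the equirectangular projection with standard parallel φ₀ = 40.1° (x = Rλ cos φ₀, y = Rφ), meridians are true-scale (h = 1) and the parallel scale is k = cos φ₀ / cos φ.
At 24.6°: h = 1.000, k = 0.8413; principal scales a = 1.000, b = 0.8413.
sin(ω/2) = (a − b)/(a + b) = 0.1587/1.841 = 0.08620, so ω = 2 arcsin(0.08620) ≈ 9.9°.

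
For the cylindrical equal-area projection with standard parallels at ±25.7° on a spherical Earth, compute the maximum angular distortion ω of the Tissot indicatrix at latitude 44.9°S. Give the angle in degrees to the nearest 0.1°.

27.3°

Cylindrical equal-area (φ₀ = 25.7°): h = cos φ / cos 25.7° along meridians, k = cos 25.7° / cos φ along parallels; h·k = 1.
At 44.9°: h = 0.7861, k = 1.272; principal scales a = 1.272, b = 0.7861.
sin(ω/2) = (a − b)/(a + b) = 0.4860/2.058 = 0.2361, so ω = 2 arcsin(0.2361) ≈ 27.3°.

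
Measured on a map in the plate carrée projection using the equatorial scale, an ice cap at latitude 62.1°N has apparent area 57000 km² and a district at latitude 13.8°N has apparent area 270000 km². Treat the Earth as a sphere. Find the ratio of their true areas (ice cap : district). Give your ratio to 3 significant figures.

0.102

Plate carrée has h = 1 and k = sec φ, giving areal scale sec φ; true area = (apparent area) · cos φ.
True area of ice cap: 57000 × cos(62.1°) = 57000 × 0.4679 = 26670 km².
True area of district: 270000 × cos(13.8°) = 270000 × 0.9711 = 262200 km².
Ratio = 26670 / 262200 ≈ 0.102.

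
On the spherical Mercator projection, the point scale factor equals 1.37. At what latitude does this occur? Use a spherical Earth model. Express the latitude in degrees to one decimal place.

Mercator scale is k = sec φ = 1/cos φ.
1/cos φ = 1.37  ⇒  cos φ = 0.7299  ⇒  φ = arccos(0.7299) ≈ 43.1°.

43.1°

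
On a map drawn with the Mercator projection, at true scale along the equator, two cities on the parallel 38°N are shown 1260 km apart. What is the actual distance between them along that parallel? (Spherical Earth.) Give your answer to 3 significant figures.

993 km

For Mercator, h = k = sec φ (a conformal cylindrical projection has a single point scale, 1/cos φ).
Along the parallel at 38°, map distances are exaggerated by k = sec 38° = 1.269.
True distance = 1260 / 1.269 = 1260 × cos 38° ≈ 993 km.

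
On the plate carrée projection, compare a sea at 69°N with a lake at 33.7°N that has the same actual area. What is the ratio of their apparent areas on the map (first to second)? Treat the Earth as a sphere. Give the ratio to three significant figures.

2.32

In the plate carrée (x = Rλ, y = Rφ), meridians are true-scale (h = 1) and parallels are stretched by k = sec φ.
Areal scale at 69°: h·k = 1.000 × 2.790 = 2.790.
Areal scale at 33.7°: h·k = 1.000 × 1.202 = 1.202.
Ratio = 2.790/1.202 ≈ 2.32.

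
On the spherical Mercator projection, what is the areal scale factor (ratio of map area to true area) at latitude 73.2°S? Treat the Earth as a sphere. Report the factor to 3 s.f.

For Mercator, h = k = sec φ (a conformal cylindrical projection has a single point scale, 1/cos φ).
Areal scale = k² = sec²φ = 1/cos²(73.2°) = 1/0.2890² = 11.97.

12.0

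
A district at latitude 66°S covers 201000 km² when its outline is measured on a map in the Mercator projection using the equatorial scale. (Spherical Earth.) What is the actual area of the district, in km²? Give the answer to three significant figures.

Mercator is conformal, so the point scale is isotropic: h = k = sec φ = 1/cos φ.
Areal scale = k² = sec²φ = 1/cos²(66°) = 1/0.4067² = 6.045.
True area = apparent / (areal scale) = 201000 / 6.045 ≈ 33300 km².

33300 km²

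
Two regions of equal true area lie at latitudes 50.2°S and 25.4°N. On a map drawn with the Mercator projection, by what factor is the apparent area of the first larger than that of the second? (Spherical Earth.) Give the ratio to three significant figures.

1.99

Mercator is conformal with k = sec φ, so areal scale = k² = sec²φ.
At 50.2°: sec²(50.2°) = 1/0.6401² = 2.441.
At 25.4°: sec²(25.4°) = 1/0.9033² = 1.225.
Ratio = 2.441/1.225 = cos²(25.4°)/cos²(50.2°) ≈ 1.99.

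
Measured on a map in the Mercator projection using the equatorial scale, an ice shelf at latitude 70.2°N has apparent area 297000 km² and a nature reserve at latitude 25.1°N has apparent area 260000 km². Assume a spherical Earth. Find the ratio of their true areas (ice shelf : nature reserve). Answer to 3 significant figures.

Mercator's areal exaggeration is sec²φ; hence true area = (apparent area) · cos²φ.
True area of ice shelf: 297000 × cos²(70.2°) = 297000 × 0.1147 = 34080 km².
True area of nature reserve: 260000 × cos²(25.1°) = 260000 × 0.8201 = 213200 km².
Ratio = 34080 / 213200 ≈ 0.160.

0.160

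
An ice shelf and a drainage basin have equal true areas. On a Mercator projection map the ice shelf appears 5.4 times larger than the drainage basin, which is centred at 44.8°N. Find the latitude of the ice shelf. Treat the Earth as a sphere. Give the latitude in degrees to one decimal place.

72.2°

For equal true areas on Mercator, apparent areas scale as sec²φ, so the ratio is cos²φ₂ / cos²φ₁.
cos²φ₂ / cos²φ₁ = 5.4  ⇒  cos φ₁ = cos 44.8° / √5.4 = 0.7096/2.324 = 0.3054.
φ₁ = arccos(0.3054) ≈ 72.2°.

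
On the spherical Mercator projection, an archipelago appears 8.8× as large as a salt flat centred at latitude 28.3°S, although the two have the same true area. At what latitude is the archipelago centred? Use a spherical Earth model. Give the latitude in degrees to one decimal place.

72.7°

Mercator areal scale is sec²φ, so apparent-area ratio = sec²φ₁ / sec²φ₂ = cos²φ₂ / cos²φ₁.
cos²φ₂ / cos²φ₁ = 8.8  ⇒  cos φ₁ = cos 28.3° / √8.8 = 0.8805/2.966 = 0.2968.
φ₁ = arccos(0.2968) ≈ 72.7°.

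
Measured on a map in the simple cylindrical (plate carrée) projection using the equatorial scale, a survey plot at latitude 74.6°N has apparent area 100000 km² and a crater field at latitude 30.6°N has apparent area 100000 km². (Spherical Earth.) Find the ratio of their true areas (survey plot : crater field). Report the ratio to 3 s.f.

0.309

Plate carrée has h = 1 and k = sec φ, giving areal scale sec φ; true area = (apparent area) · cos φ.
True area of survey plot: 100000 × cos(74.6°) = 100000 × 0.2656 = 26560 km².
True area of crater field: 100000 × cos(30.6°) = 100000 × 0.8607 = 86070 km².
Ratio = 26560 / 86070 ≈ 0.309.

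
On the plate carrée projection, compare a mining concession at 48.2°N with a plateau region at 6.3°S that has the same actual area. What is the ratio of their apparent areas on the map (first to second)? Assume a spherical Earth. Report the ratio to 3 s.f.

In the plate carrée (x = Rλ, y = Rφ), meridians are true-scale (h = 1) and parallels are stretched by k = sec φ.
Areal scale at 48.2°: h·k = 1.000 × 1.500 = 1.500.
Areal scale at 6.3°: h·k = 1.000 × 1.006 = 1.006.
Ratio = 1.500/1.006 ≈ 1.49.

1.49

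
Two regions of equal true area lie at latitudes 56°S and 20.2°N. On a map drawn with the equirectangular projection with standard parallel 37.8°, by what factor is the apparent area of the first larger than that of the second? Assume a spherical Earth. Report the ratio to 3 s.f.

1.68

In the equirectangular projection with standard parallel φ₀ = 37.8° (x = Rλ cos φ₀, y = Rφ), meridians are true-scale (h = 1) and the parallel scale is k = cos φ₀ / cos φ.
Areal scale at 56°: h·k = 1.000 × 1.413 = 1.413.
Areal scale at 20.2°: h·k = 1.000 × 0.8419 = 0.8419.
Ratio = 1.413/0.8419 ≈ 1.68.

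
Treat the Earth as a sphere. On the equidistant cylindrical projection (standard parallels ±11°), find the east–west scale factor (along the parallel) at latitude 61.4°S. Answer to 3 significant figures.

The equidistant cylindrical projection with φ₀ = 11° has h = 1 (meridians true) and k = cos φ₀ / cos φ along parallels.
k = cos 11° / cos 61.4° = 0.9816/0.4787 = 2.051.

2.05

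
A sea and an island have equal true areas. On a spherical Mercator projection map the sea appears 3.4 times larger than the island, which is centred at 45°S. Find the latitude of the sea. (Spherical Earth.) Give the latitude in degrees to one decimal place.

For equal true areas on Mercator, apparent areas scale as sec²φ, so the ratio is cos²φ₂ / cos²φ₁.
cos²φ₂ / cos²φ₁ = 3.4  ⇒  cos φ₁ = cos 45° / √3.4 = 0.7071/1.844 = 0.3835.
φ₁ = arccos(0.3835) ≈ 67.5°.

67.5°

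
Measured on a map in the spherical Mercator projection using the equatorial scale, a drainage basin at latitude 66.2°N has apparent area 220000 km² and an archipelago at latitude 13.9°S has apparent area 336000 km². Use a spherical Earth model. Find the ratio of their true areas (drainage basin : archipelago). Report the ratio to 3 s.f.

0.113

On Mercator the areal scale is sec²φ, so true area = apparent × cos²φ.
True area of drainage basin: 220000 × cos²(66.2°) = 220000 × 0.1628 = 35830 km².
True area of archipelago: 336000 × cos²(13.9°) = 336000 × 0.9423 = 316600 km².
Ratio = 35830 / 316600 ≈ 0.113.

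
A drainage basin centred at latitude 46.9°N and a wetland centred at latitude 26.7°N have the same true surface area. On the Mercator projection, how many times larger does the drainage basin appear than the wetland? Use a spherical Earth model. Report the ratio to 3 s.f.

1.71

On Mercator, area is exaggerated by sec²φ = 1/cos²φ.
At 46.9°: sec²(46.9°) = 1/0.6833² = 2.142.
At 26.7°: sec²(26.7°) = 1/0.8934² = 1.253.
Ratio = 2.142/1.253 = cos²(26.7°)/cos²(46.9°) ≈ 1.71.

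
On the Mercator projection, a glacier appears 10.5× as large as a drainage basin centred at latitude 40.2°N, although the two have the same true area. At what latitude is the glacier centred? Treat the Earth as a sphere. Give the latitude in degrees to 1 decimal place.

Mercator areal scale is sec²φ, so apparent-area ratio = sec²φ₁ / sec²φ₂ = cos²φ₂ / cos²φ₁.
cos²φ₂ / cos²φ₁ = 10.5  ⇒  cos φ₁ = cos 40.2° / √10.5 = 0.7638/3.240 = 0.2357.
φ₁ = arccos(0.2357) ≈ 76.4°.

76.4°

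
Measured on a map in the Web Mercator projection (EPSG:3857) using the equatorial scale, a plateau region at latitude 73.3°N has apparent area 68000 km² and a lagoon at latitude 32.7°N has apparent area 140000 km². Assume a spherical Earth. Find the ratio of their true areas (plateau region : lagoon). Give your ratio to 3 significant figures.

0.0566

On Mercator the areal scale is sec²φ, so true area = apparent × cos²φ.
True area of plateau region: 68000 × cos²(73.3°) = 68000 × 0.08258 = 5615 km².
True area of lagoon: 140000 × cos²(32.7°) = 140000 × 0.7081 = 99140 km².
Ratio = 5615 / 99140 ≈ 0.0566.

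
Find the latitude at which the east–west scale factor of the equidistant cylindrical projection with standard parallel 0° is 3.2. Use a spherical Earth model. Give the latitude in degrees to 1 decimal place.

71.8°

Plate carrée: h = 1, k = sec φ along parallels.
sec φ = 3.2  ⇒  cos φ = 0.3125  ⇒  φ ≈ 71.8°.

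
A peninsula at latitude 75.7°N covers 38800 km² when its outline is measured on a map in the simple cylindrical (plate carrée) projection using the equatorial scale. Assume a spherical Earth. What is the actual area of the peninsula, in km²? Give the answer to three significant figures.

In the plate carrée (x = Rλ, y = Rφ), meridians are true-scale (h = 1) and parallels are stretched by k = sec φ.
Areal scale = h·k = 1 × sec φ; at 75.7°, h = 1.000, k = 4.049, so h·k = 4.049.
True area = apparent / (areal scale) = 38800 / 4.049 ≈ 9580 km².

9580 km²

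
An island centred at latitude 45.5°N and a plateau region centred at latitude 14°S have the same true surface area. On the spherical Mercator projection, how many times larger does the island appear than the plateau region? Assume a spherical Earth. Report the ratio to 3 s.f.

On Mercator, area is exaggerated by sec²φ = 1/cos²φ.
At 45.5°: sec²(45.5°) = 1/0.7009² = 2.036.
At 14°: sec²(14°) = 1/0.9703² = 1.062.
Ratio = 2.036/1.062 = cos²(14°)/cos²(45.5°) ≈ 1.92.

1.92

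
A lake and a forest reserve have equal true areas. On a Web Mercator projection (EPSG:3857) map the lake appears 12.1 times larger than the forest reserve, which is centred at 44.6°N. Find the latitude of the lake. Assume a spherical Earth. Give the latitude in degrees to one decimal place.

On Mercator, (apparent₁)/(apparent₂) = sec²φ₁ / sec²φ₂ when true areas are equal.
cos²φ₂ / cos²φ₁ = 12.1  ⇒  cos φ₁ = cos 44.6° / √12.1 = 0.7120/3.479 = 0.2047.
φ₁ = arccos(0.2047) ≈ 78.2°.

78.2°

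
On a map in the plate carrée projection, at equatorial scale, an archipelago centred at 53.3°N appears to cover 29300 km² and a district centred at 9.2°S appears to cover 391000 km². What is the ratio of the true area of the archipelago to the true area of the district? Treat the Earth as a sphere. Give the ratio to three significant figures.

0.0454

Plate carrée has h = 1 and k = sec φ, giving areal scale sec φ; true area = (apparent area) · cos φ.
True area of archipelago: 29300 × cos(53.3°) = 29300 × 0.5976 = 17510 km².
True area of district: 391000 × cos(9.2°) = 391000 × 0.9871 = 386000 km².
Ratio = 17510 / 386000 ≈ 0.0454.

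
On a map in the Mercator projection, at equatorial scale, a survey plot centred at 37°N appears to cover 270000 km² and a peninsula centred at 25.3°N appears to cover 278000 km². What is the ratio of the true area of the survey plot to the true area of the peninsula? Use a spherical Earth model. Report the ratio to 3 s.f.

0.758

Mercator's areal exaggeration is sec²φ; hence true area = (apparent area) · cos²φ.
True area of survey plot: 270000 × cos²(37°) = 270000 × 0.6378 = 172200 km².
True area of peninsula: 278000 × cos²(25.3°) = 278000 × 0.8174 = 227200 km².
Ratio = 172200 / 227200 ≈ 0.758.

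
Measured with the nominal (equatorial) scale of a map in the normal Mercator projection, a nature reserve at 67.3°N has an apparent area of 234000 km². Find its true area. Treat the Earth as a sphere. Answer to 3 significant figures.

34800 km²

Mercator is conformal, so the point scale is isotropic: h = k = sec φ = 1/cos φ.
Areal scale = k² = sec²φ = 1/cos²(67.3°) = 1/0.3859² = 6.715.
True area = apparent / (areal scale) = 234000 / 6.715 ≈ 34800 km².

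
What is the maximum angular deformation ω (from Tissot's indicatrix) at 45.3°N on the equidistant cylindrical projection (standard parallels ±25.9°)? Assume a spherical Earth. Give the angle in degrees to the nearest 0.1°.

14.1°

The equidistant cylindrical projection with φ₀ = 25.9° has h = 1 (meridians true) and k = cos φ₀ / cos φ along parallels.
At 45.3°: h = 1.000, k = 1.279; principal scales a = 1.279, b = 1.000.
sin(ω/2) = (a − b)/(a + b) = 0.2789/2.279 = 0.1224, so ω = 2 arcsin(0.1224) ≈ 14.1°.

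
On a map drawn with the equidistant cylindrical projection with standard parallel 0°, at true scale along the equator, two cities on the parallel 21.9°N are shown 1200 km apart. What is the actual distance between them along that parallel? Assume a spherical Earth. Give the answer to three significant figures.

Plate carrée maps x = Rλ, y = Rφ. The meridian scale is h = 1 and the parallel scale is k = 1/cos φ = sec φ.
Along the parallel at 21.9°, map distances are exaggerated by k = sec 21.9° = 1.078.
True distance = 1200 / 1.078 = 1200 × cos 21.9° ≈ 1110 km.

1110 km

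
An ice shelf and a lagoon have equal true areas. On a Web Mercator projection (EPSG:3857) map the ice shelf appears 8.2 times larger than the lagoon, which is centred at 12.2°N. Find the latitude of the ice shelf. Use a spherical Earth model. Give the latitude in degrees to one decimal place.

70.0°

For equal true areas on Mercator, apparent areas scale as sec²φ, so the ratio is cos²φ₂ / cos²φ₁.
cos²φ₂ / cos²φ₁ = 8.2  ⇒  cos φ₁ = cos 12.2° / √8.2 = 0.9774/2.864 = 0.3413.
φ₁ = arccos(0.3413) ≈ 70.0°.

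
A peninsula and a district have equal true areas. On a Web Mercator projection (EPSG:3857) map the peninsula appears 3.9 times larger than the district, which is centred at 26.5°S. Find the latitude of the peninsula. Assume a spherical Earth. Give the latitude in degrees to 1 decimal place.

For equal true areas on Mercator, apparent areas scale as sec²φ, so the ratio is cos²φ₂ / cos²φ₁.
cos²φ₂ / cos²φ₁ = 3.9  ⇒  cos φ₁ = cos 26.5° / √3.9 = 0.8949/1.975 = 0.4532.
φ₁ = arccos(0.4532) ≈ 63.1°.

63.1°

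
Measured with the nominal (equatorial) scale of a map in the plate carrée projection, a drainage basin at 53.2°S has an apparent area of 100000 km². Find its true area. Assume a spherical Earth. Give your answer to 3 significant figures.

59900 km²

In the plate carrée (x = Rλ, y = Rφ), meridians are true-scale (h = 1) and parallels are stretched by k = sec φ.
Areal scale = h·k = 1 × sec φ; at 53.2°, h = 1.000, k = 1.669, so h·k = 1.669.
True area = apparent / (areal scale) = 100000 / 1.669 ≈ 59900 km².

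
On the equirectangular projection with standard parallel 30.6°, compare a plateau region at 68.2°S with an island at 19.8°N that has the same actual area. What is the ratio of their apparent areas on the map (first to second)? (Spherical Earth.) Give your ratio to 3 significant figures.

In the equirectangular projection with standard parallel φ₀ = 30.6° (x = Rλ cos φ₀, y = Rφ), meridians are true-scale (h = 1) and the parallel scale is k = cos φ₀ / cos φ.
Areal scale at 68.2°: h·k = 1.000 × 2.318 = 2.318.
Areal scale at 19.8°: h·k = 1.000 × 0.9148 = 0.9148.
Ratio = 2.318/0.9148 ≈ 2.53.

2.53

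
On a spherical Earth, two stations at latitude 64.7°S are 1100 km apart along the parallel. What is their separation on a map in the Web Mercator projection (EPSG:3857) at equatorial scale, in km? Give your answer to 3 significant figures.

For Mercator, h = k = sec φ (a conformal cylindrical projection has a single point scale, 1/cos φ).
Along the parallel, k = sec 64.7° = 1/0.4274 = 2.340.
Map distance = 1100 × 2.340 ≈ 2570 km.

2570 km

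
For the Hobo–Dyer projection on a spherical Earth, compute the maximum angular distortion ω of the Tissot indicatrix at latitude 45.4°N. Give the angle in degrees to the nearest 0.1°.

Hobo–Dyer is a cylindrical equal-area projection with standard parallels at ±37.5°. A cylindrical equal-area projection with standard parallel φ₀ has meridian scale h = cos φ / cos φ₀ and parallel scale k = cos φ₀ / cos φ (so areas are preserved, h·k = 1).
At 45.4°: h = 0.8850, k = 1.130; principal scales a = 1.130, b = 0.8850.
sin(ω/2) = (a − b)/(a + b) = 0.2448/2.015 = 0.1215, so ω = 2 arcsin(0.1215) ≈ 14.0°.

14.0°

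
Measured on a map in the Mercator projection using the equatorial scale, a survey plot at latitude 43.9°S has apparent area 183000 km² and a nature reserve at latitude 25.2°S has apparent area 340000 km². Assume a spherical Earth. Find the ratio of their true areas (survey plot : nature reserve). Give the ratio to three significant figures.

Since Mercator area scale is 1/cos²φ, the true area equals the apparent area multiplied by cos²φ.
True area of survey plot: 183000 × cos²(43.9°) = 183000 × 0.5192 = 95010 km².
True area of nature reserve: 340000 × cos²(25.2°) = 340000 × 0.8187 = 278400 km².
Ratio = 95010 / 278400 ≈ 0.341.

0.341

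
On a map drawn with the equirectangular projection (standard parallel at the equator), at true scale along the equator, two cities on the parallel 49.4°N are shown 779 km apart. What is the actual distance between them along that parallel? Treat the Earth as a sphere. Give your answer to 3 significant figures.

For the equirectangular projection with φ₀ = 0 (plate carrée), h = 1 along meridians and k = sec φ along parallels.
Along the parallel at 49.4°, map distances are exaggerated by k = sec 49.4° = 1.537.
True distance = 779 / 1.537 = 779 × cos 49.4° ≈ 507 km.

507 km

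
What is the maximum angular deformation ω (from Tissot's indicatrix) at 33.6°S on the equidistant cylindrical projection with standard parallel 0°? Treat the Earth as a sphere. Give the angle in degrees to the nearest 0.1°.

Plate carrée maps x = Rλ, y = Rφ. The meridian scale is h = 1 and the parallel scale is k = 1/cos φ = sec φ.
At 33.6°: h = 1.000, k = 1.201; principal scales a = 1.201, b = 1.000.
sin(ω/2) = (a − b)/(a + b) = 0.2006/2.201 = 0.09115, so ω = 2 arcsin(0.09115) ≈ 10.5°.

10.5°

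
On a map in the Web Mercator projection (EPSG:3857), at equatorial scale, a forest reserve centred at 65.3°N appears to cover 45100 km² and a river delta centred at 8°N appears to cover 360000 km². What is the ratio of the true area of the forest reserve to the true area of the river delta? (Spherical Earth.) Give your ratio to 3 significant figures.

0.0223

On Mercator the areal scale is sec²φ, so true area = apparent × cos²φ.
True area of forest reserve: 45100 × cos²(65.3°) = 45100 × 0.1746 = 7875 km².
True area of river delta: 360000 × cos²(8°) = 360000 × 0.9806 = 353000 km².
Ratio = 7875 / 353000 ≈ 0.0223.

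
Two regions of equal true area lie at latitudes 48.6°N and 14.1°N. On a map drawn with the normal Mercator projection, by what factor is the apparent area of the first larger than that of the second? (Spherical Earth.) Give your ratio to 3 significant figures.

2.15

Mercator areal scale is sec²φ.
At 48.6°: sec²(48.6°) = 1/0.6613² = 2.287.
At 14.1°: sec²(14.1°) = 1/0.9699² = 1.063.
Ratio = 2.287/1.063 = cos²(14.1°)/cos²(48.6°) ≈ 2.15.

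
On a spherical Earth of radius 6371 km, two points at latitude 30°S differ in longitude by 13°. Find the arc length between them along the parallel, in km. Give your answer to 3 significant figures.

1250 km

Arc length along a parallel = R cos φ · Δλ (with Δλ in radians).
= 6371 × cos 30° × (13° × π/180) = 6371 × 0.8660 × 0.2269 ≈ 1250 km.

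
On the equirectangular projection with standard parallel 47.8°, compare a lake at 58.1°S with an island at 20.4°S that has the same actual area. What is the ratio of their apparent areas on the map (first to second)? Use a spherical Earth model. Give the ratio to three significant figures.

1.77

The equidistant cylindrical projection with φ₀ = 47.8° has h = 1 (meridians true) and k = cos φ₀ / cos φ along parallels.
Areal scale at 58.1°: h·k = 1.000 × 1.271 = 1.271.
Areal scale at 20.4°: h·k = 1.000 × 0.7167 = 0.7167.
Ratio = 1.271/0.7167 ≈ 1.77.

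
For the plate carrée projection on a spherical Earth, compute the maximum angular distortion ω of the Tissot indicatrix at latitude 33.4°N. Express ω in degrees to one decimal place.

For the equirectangular projection with φ₀ = 0 (plate carrée), h = 1 along meridians and k = sec φ along parallels.
At 33.4°: h = 1.000, k = 1.198; principal scales a = 1.198, b = 1.000.
sin(ω/2) = (a − b)/(a + b) = 0.1978/2.198 = 0.09001, so ω = 2 arcsin(0.09001) ≈ 10.3°.

10.3°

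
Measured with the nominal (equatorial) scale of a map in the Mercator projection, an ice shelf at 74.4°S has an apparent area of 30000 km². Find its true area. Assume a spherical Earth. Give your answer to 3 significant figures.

Mercator is conformal, so the point scale is isotropic: h = k = sec φ = 1/cos φ.
Areal scale = k² = sec²φ = 1/cos²(74.4°) = 1/0.2689² = 13.83.
True area = apparent / (areal scale) = 30000 / 13.83 ≈ 2170 km².

2170 km²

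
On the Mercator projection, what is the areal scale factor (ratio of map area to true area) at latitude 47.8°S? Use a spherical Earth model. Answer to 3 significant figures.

2.22

Mercator is conformal, so the point scale is isotropic: h = k = sec φ = 1/cos φ.
Areal scale = k² = sec²φ = 1/cos²(47.8°) = 1/0.6717² = 2.216.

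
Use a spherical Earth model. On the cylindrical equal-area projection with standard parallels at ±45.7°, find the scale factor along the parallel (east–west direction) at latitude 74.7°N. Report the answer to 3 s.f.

Cylindrical equal-area (φ₀ = 45.7°): h = cos φ / cos 45.7° along meridians, k = cos 45.7° / cos φ along parallels; h·k = 1.
k = cos 45.7° / cos 74.7° = 0.6984/0.2639 = 2.647.

2.65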